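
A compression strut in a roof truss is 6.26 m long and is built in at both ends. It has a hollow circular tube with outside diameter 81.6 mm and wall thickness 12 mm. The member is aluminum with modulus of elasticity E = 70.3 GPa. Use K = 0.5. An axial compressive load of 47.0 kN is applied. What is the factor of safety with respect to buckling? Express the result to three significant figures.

n ≈ 2.47

Inner diameter d_i = 81.6 − 2×12 = 57.60 mm
I = π(d_o⁴ − d_i⁴)/64 = π(81.6⁴ − 57.60⁴)/64 = 1.636×10^6 mm⁴
I = 1.636×10^6 mm⁴ = 1.636×10^-6 m⁴
Effective length L_e = K·L = 0.5 × 6.26 = 3.130 m
P_cr = π²EI / L_e² = π² × 70.3×10⁹ × 1.636×10^-6 / 3.130² = 1.159×10^5 N
Factor of safety n = P_cr / P = 115.87 / 47.0 = 2.47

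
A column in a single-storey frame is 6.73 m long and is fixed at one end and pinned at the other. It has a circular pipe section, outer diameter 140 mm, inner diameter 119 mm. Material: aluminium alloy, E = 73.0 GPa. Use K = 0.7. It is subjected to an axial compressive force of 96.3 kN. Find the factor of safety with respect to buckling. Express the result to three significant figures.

n ≈ 3.04

d_o = 140 mm, d_i = 119 mm
I = π(d_o⁴ − d_i⁴)/64 = π(140⁴ − 119.0⁴)/64 = 9.014×10^6 mm⁴
I = 9.014×10^6 mm⁴ = 9.014×10^-6 m⁴
Effective length L_e = K·L = 0.7 × 6.73 = 4.711 m
P_cr = π²EI / L_e² = π² × 73.0×10⁹ × 9.014×10^-6 / 4.711² = 2.926×10^5 N
Factor of safety n = P_cr / P = 292.62 / 96.3 = 3.04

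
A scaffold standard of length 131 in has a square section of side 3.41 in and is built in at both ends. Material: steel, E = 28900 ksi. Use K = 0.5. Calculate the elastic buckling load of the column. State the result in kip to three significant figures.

I = a⁴/12 = 3.41⁴/12 = 11.27 in⁴
Effective length L_e = K·L = 0.5 × 131 = 65.50 in
P_cr = π²EI / L_e² = π² × 28900×10³ × 11.27 / 65.50² = 7.491×10^5 lb

P_cr ≈ 749 kip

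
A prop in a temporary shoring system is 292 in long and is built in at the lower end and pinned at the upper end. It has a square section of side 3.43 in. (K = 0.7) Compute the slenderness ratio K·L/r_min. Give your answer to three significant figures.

For a square r = a/√12 = 3.43/√12 = 0.9902 in
L_e = K·L = 0.7 × 292 = 204.4 in
λ = L_e / r_min = 204.40 / 0.9902 = 206

λ ≈ 206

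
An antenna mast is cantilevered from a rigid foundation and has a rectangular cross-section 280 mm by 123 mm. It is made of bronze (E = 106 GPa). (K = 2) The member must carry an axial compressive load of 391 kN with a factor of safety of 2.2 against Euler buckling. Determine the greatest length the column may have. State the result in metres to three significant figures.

Buckling occurs about the weak axis: I_min = h·b³/12 with b = 123 mm (the shorter side).
I_min = 280×123³/12 = 4.342×10^7 mm⁴
I = 4.342×10^-5 m⁴
Required critical load P_cr = n·P = 2.2 × 391 = 860.2 kN = 8.602×10^5 N
From P_cr = π²EI/(K·L)²:  L = (1/K)·√(π²EI/P_cr) = (1/2)·√(π²×1.06×10^11×4.342×10^-5/8.602×10^5)
L = 3.63 m

L_max ≈ 3.63 m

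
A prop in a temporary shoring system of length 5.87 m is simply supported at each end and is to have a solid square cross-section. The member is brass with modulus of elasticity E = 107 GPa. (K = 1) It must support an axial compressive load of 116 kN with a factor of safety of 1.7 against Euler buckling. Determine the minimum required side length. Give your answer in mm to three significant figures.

Required P_cr = n·P = 1.7 × 116 = 197.2 kN
L_e = K·L = 1 × 5.87 = 5.870 m
Required I = P_cr·L_e²/(π²E) = 1.972×10^5 × 5.870² / (π² × 1.07×10^11) = 6.434×10^-6 m⁴
I_req = 6.434×10^6 mm⁴
Solid square: I = a⁴/12  ⇒  a = (12I)^(1/4) = (12×6.434×10^6)^(1/4) = 93.7 mm

a ≈ 93.7 mm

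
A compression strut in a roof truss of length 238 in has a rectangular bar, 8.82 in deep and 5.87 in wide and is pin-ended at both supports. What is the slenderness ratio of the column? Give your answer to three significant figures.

Buckling occurs about the weak axis: I_min = h·b³/12 with b = 5.87 in (the shorter side).
I_min = 8.82×5.87³/12 = 148.7 in⁴
A = 51.77 in²;  r_min = √(I/A) = √(148.7/51.77) = 1.695 in
L_e = K·L = 1 × 238 = 238.0 in
λ = L_e / r_min = 238.00 / 1.695 = 140

λ ≈ 140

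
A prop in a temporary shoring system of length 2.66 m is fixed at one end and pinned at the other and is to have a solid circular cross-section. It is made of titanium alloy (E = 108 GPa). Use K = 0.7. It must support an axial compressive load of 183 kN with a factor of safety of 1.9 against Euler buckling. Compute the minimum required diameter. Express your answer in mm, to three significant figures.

d ≈ 69.3 mm

Required P_cr = n·P = 1.9 × 183 = 347.7 kN
L_e = K·L = 0.7 × 2.66 = 1.862 m
Required I = P_cr·L_e²/(π²E) = 3.477×10^5 × 1.862² / (π² × 1.08×10^11) = 1.131×10^-6 m⁴
I_req = 1.131×10^6 mm⁴
Solid circle: I = πd⁴/64  ⇒  d = (64I/π)^(1/4) = (64×1.131×10^6/π)^(1/4) = 69.3 mm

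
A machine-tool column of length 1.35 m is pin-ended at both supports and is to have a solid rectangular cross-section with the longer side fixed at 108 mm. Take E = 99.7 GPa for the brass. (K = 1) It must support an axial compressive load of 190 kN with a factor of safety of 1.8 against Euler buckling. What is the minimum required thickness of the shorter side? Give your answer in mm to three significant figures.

Required P_cr = n·P = 1.8 × 190 = 342.0 kN
L_e = K·L = 1 × 1.35 = 1.350 m
Required I = P_cr·L_e²/(π²E) = 3.420×10^5 × 1.350² / (π² × 9.97×10^10) = 6.334×10^-7 m⁴
I_req = 6.334×10^5 mm⁴
Rectangle, weak axis: I_min = h·b³/12 with h = 108 mm fixed  ⇒  b = (12I/h)^(1/3) = 41.3 mm

b ≈ 41.3 mm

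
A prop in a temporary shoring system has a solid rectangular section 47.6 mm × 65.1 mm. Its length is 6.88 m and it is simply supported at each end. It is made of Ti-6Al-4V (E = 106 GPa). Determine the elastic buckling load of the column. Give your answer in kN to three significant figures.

P_cr ≈ 12.9 kN

Buckling occurs about the weak axis: I_min = h·b³/12 with b = 47.6 mm (the shorter side).
I_min = 65.1×47.6³/12 = 5.851×10^5 mm⁴
I = 5.851×10^5 mm⁴ = 5.851×10^-7 m⁴
Effective length L_e = K·L = 1 × 6.88 = 6.880 m
P_cr = π²EI / L_e² = π² × 106×10⁹ × 5.851×10^-7 / 6.880² = 1.293×10^4 N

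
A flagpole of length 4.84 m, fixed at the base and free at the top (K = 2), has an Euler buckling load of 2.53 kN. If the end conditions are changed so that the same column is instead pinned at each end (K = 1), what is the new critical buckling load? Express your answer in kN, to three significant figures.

P_cr ∝ 1/K², so P_cr,new = P_cr,old × (K_old/K_new)² = 2.53 × (2/1)²
= 2.53 × 4.000 = 10.1 kN

P_cr ≈ 10.1 kN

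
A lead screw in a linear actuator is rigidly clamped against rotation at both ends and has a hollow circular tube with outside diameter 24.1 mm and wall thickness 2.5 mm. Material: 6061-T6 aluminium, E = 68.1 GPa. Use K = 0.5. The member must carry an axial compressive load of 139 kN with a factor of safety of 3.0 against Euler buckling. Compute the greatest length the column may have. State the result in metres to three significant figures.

L_max ≈ 0.254 m

Inner diameter d_i = 24.1 − 2×2.5 = 19.10 mm
I = π(d_o⁴ − d_i⁴)/64 = π(24.1⁴ − 19.10⁴)/64 = 1.003×10^4 mm⁴
I = 1.003×10^-8 m⁴
Required critical load P_cr = n·P = 3.0 × 139 = 417.0 kN = 4.170×10^5 N
From P_cr = π²EI/(K·L)²:  L = (1/K)·√(π²EI/P_cr) = (1/0.5)·√(π²×6.81×10^10×1.003×10^-8/4.170×10^5)
L = 0.254 m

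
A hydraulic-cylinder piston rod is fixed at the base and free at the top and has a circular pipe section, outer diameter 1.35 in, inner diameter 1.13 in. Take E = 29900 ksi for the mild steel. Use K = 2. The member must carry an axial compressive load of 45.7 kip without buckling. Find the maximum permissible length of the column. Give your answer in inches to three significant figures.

d_o = 1.35 in, d_i = 1.13 in
I = π(d_o⁴ − d_i⁴)/64 = π(1.35⁴ − 1.130⁴)/64 = 8.301×10^-2 in⁴
At the buckling limit P_cr = P = 4.570×10^4 lb
From P_cr = π²EI/(K·L)²:  L = (1/K)·√(π²EI/P_cr) = (1/2)·√(π²×2.99×10^7×8.301×10^-2/4.570×10^4)
L = 11.6 in

L_max ≈ 11.6 in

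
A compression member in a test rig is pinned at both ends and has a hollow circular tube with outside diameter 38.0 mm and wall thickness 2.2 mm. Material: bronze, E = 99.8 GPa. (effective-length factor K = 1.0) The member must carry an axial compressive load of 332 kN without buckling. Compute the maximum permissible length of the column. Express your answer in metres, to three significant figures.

L_max ≈ 0.344 m

Inner diameter d_i = 38.0 − 2×2.2 = 33.60 mm
I = π(d_o⁴ − d_i⁴)/64 = π(38.0⁴ − 33.60⁴)/64 = 3.979×10^4 mm⁴
I = 3.979×10^-8 m⁴
At the buckling limit P_cr = P = 3.320×10^5 N
From P_cr = π²EI/(K·L)²:  L = (1/K)·√(π²EI/P_cr) = (1/1)·√(π²×9.98×10^10×3.979×10^-8/3.320×10^5)
L = 0.344 m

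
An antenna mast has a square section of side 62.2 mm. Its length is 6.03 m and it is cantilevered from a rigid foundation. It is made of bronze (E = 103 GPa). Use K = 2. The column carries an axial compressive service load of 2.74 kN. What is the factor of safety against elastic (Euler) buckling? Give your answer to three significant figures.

I = a⁴/12 = 62.2⁴/12 = 1.247×10^6 mm⁴
I = 1.247×10^6 mm⁴ = 1.247×10^-6 m⁴
Effective length L_e = K·L = 2 × 6.03 = 12.06 m
P_cr = π²EI / L_e² = π² × 103×10⁹ × 1.247×10^-6 / 12.06² = 8.718×10^3 N
Factor of safety n = P_cr / P = 8.7181 / 2.74 = 3.18

n ≈ 3.18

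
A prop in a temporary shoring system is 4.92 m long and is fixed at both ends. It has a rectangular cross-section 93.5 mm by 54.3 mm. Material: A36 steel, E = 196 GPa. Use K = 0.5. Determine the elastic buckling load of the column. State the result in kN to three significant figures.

P_cr ≈ 399 kN

Buckling occurs about the weak axis: I_min = h·b³/12 with b = 54.3 mm (the shorter side).
I_min = 93.5×54.3³/12 = 1.247×10^6 mm⁴
I = 1.247×10^6 mm⁴ = 1.247×10^-6 m⁴
Effective length L_e = K·L = 0.5 × 4.92 = 2.460 m
P_cr = π²EI / L_e² = π² × 196×10⁹ × 1.247×10^-6 / 2.460² = 3.988×10^5 N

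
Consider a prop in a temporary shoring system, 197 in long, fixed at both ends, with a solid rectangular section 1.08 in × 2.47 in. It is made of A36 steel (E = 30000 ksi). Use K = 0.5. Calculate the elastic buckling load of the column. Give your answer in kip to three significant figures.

P_cr ≈ 7.91 kip

Buckling occurs about the weak axis: I_min = h·b³/12 with b = 1.08 in (the shorter side).
I_min = 2.47×1.08³/12 = 0.2593 in⁴
Effective length L_e = K·L = 0.5 × 197 = 98.50 in
P_cr = π²EI / L_e² = π² × 30000×10³ × 0.2593 / 98.50² = 7.913×10^3 lb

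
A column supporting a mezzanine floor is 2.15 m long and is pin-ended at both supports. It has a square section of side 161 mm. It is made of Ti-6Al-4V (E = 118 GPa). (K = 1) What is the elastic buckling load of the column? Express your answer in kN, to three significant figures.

P_cr ≈ 14100 kN

I = a⁴/12 = 161⁴/12 = 5.599×10^7 mm⁴
I = 5.599×10^7 mm⁴ = 5.599×10^-5 m⁴
Effective length L_e = K·L = 1 × 2.15 = 2.150 m
P_cr = π²EI / L_e² = π² × 118×10⁹ × 5.599×10^-5 / 2.150² = 1.411×10^7 N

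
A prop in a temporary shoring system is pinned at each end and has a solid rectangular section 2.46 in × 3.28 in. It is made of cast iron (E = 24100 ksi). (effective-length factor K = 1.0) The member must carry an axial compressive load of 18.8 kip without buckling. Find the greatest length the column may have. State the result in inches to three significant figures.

L_max ≈ 227 in

Buckling occurs about the weak axis: I_min = h·b³/12 with b = 2.46 in (the shorter side).
I_min = 3.28×2.46³/12 = 4.069 in⁴
At the buckling limit P_cr = P = 1.880×10^4 lb
From P_cr = π²EI/(K·L)²:  L = (1/K)·√(π²EI/P_cr) = (1/1)·√(π²×2.41×10^7×4.069/1.880×10^4)
L = 227 in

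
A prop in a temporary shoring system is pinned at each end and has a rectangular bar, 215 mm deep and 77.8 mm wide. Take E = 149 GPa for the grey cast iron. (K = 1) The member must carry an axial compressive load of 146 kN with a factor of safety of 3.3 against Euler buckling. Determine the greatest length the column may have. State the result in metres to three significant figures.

L_max ≈ 5.07 m

Buckling occurs about the weak axis: I_min = h·b³/12 with b = 77.8 mm (the shorter side).
I_min = 215×77.8³/12 = 8.437×10^6 mm⁴
I = 8.437×10^-6 m⁴
Required critical load P_cr = n·P = 3.3 × 146 = 481.8 kN = 4.818×10^5 N
From P_cr = π²EI/(K·L)²:  L = (1/K)·√(π²EI/P_cr) = (1/1)·√(π²×1.49×10^11×8.437×10^-6/4.818×10^5)
L = 5.07 m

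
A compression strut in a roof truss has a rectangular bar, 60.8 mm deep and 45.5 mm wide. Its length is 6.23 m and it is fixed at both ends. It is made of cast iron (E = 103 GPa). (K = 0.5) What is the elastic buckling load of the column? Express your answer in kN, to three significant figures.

P_cr ≈ 50.0 kN

Buckling occurs about the weak axis: I_min = h·b³/12 with b = 45.5 mm (the shorter side).
I_min = 60.8×45.5³/12 = 4.773×10^5 mm⁴
I = 4.773×10^5 mm⁴ = 4.773×10^-7 m⁴
Effective length L_e = K·L = 0.5 × 6.23 = 3.115 m
P_cr = π²EI / L_e² = π² × 103×10⁹ × 4.773×10^-7 / 3.115² = 5.000×10^4 N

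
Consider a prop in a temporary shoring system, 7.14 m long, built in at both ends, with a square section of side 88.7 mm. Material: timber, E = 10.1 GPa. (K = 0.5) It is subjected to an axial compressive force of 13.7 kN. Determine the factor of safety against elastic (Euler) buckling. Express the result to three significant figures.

n ≈ 2.94

I = a⁴/12 = 88.7⁴/12 = 5.158×10^6 mm⁴
I = 5.158×10^6 mm⁴ = 5.158×10^-6 m⁴
Effective length L_e = K·L = 0.5 × 7.14 = 3.570 m
P_cr = π²EI / L_e² = π² × 10.1×10⁹ × 5.158×10^-6 / 3.570² = 4.035×10^4 N
Factor of safety n = P_cr / P = 40.346 / 13.7 = 2.94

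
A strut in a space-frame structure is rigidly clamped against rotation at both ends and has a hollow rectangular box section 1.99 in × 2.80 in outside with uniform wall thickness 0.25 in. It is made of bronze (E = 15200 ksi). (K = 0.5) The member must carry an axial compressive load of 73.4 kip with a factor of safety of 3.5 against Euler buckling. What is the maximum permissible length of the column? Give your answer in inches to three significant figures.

Inner dimensions: h_i = 2.80 − 2×0.25 = 2.300 in, b_i = 1.99 − 2×0.25 = 1.490 in
Weak-axis I_min = (h_o·b_o³ − h_i·b_i³)/12 with b_o = 1.99, b_i = 1.490 in (shorter outer/inner sides).
I_min = (2.80×1.99³ − 2.300×1.490³)/12 = 1.205 in⁴
Required critical load P_cr = n·P = 3.5 × 73.4 = 256.9 kip = 2.569×10^5 lb
From P_cr = π²EI/(K·L)²:  L = (1/K)·√(π²EI/P_cr) = (1/0.5)·√(π²×1.52×10^7×1.205/2.569×10^5)
L = 53.0 in

L_max ≈ 53.0 in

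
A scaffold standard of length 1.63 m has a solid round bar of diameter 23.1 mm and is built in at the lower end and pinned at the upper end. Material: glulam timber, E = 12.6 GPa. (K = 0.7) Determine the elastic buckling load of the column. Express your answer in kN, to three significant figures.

P_cr ≈ 1.34 kN

I = πd⁴/64 = π×23.1⁴/64 = 1.398×10^4 mm⁴
I = 1.398×10^4 mm⁴ = 1.398×10^-8 m⁴
Effective length L_e = K·L = 0.7 × 1.63 = 1.141 m
P_cr = π²EI / L_e² = π² × 12.6×10⁹ × 1.398×10^-8 / 1.141² = 1.335×10^3 N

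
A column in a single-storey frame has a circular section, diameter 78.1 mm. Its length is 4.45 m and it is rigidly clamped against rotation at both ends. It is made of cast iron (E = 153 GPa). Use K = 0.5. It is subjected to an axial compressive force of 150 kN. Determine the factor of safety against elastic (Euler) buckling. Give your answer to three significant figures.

I = πd⁴/64 = π×78.1⁴/64 = 1.826×10^6 mm⁴
I = 1.826×10^6 mm⁴ = 1.826×10^-6 m⁴
Effective length L_e = K·L = 0.5 × 4.45 = 2.225 m
P_cr = π²EI / L_e² = π² × 153×10⁹ × 1.826×10^-6 / 2.225² = 5.571×10^5 N
Factor of safety n = P_cr / P = 557.06 / 150 = 3.71

n ≈ 3.71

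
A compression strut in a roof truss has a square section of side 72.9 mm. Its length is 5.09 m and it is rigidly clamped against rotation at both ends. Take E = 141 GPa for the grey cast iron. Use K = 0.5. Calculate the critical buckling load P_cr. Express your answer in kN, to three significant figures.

I = a⁴/12 = 72.9⁴/12 = 2.354×10^6 mm⁴
I = 2.354×10^6 mm⁴ = 2.354×10^-6 m⁴
Effective length L_e = K·L = 0.5 × 5.09 = 2.545 m
P_cr = π²EI / L_e² = π² × 141×10⁹ × 2.354×10^-6 / 2.545² = 5.057×10^5 N

P_cr ≈ 506 kN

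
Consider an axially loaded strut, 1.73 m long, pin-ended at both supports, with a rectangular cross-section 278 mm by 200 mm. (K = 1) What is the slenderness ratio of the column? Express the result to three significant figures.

For a rectangle r_min = b/√12 = 200/√12 = 57.74 mm
L_e = K·L = 1 × 1.73 m = 1.730 m = 1730.0 mm
λ = L_e / r_min = 1730.0 / 57.74 = 30.0

λ ≈ 30.0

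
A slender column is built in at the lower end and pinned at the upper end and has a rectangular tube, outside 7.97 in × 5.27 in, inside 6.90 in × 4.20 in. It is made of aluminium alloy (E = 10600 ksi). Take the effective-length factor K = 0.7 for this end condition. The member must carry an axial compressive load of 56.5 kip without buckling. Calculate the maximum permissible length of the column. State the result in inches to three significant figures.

L_max ≈ 454 in

Weak-axis I_min = (h_o·b_o³ − h_i·b_i³)/12 with b_o = 5.27, b_i = 4.200 in (shorter outer/inner sides).
I_min = (7.97×5.27³ − 6.900×4.200³)/12 = 54.61 in⁴
At the buckling limit P_cr = P = 5.650×10^4 lb
From P_cr = π²EI/(K·L)²:  L = (1/K)·√(π²EI/P_cr) = (1/0.7)·√(π²×1.06×10^7×54.61/5.650×10^4)
L = 454 in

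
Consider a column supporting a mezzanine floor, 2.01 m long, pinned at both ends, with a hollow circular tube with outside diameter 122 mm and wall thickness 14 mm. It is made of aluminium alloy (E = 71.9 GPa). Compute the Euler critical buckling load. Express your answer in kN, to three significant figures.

Inner diameter d_i = 122 − 2×14 = 94.00 mm
I = π(d_o⁴ − d_i⁴)/64 = π(122⁴ − 94.00⁴)/64 = 7.042×10^6 mm⁴
I = 7.042×10^6 mm⁴ = 7.042×10^-6 m⁴
Effective length L_e = K·L = 1 × 2.01 = 2.010 m
P_cr = π²EI / L_e² = π² × 71.9×10⁹ × 7.042×10^-6 / 2.010² = 1.237×10^6 N

P_cr ≈ 1240 kN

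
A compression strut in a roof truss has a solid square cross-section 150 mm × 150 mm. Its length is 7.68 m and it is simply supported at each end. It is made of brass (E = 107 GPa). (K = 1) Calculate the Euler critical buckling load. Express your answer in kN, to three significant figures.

P_cr ≈ 755 kN

I = a⁴/12 = 150⁴/12 = 4.219×10^7 mm⁴
I = 4.219×10^7 mm⁴ = 4.219×10^-5 m⁴
Effective length L_e = K·L = 1 × 7.68 = 7.680 m
P_cr = π²EI / L_e² = π² × 107×10⁹ × 4.219×10^-5 / 7.680² = 7.553×10^5 N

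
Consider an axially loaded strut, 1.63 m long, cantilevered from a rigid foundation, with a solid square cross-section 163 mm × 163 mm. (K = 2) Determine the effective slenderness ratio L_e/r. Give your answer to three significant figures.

I = a⁴/12 = 163⁴/12 = 5.883×10^7 mm⁴
A = 2.657×10^4 mm²;  r_min = √(I/A) = √(5.883×10^7/2.657×10^4) = 47.05 mm
L_e = K·L = 2 × 1.63 m = 3.260 m = 3260.0 mm
λ = L_e / r_min = 3260.0 / 47.05 = 69.3

λ ≈ 69.3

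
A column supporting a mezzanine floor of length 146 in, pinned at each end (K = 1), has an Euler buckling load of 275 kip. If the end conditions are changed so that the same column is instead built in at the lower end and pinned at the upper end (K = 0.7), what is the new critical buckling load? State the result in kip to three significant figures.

P_cr ≈ 561 kip

P_cr ∝ 1/K², so P_cr,new = P_cr,old × (K_old/K_new)² = 275 × (1/0.7)²
= 275 × 2.041 = 561 kip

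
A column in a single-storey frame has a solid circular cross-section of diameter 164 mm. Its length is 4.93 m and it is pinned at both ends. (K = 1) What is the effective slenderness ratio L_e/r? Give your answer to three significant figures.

I = πd⁴/64 = π×164⁴/64 = 3.551×10^7 mm⁴
A = 2.112×10^4 mm²;  r_min = √(I/A) = √(3.551×10^7/2.112×10^4) = 41.00 mm
L_e = K·L = 1 × 4.93 m = 4.930 m = 4930.0 mm
λ = L_e / r_min = 4930.0 / 41.00 = 120

λ ≈ 120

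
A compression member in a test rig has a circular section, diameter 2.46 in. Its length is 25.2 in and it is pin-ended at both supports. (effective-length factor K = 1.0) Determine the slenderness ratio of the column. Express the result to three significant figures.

I = πd⁴/64 = π×2.46⁴/64 = 1.798 in⁴
A = 4.753 in²;  r_min = √(I/A) = √(1.798/4.753) = 0.6150 in
L_e = K·L = 1 × 25.2 = 25.20 in
λ = L_e / r_min = 25.200 / 0.6150 = 41.0

λ ≈ 41.0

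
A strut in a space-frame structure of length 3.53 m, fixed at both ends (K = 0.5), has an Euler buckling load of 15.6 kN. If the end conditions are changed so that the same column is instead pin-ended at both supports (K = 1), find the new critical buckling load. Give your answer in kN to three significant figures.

P_cr ≈ 3.90 kN

P_cr ∝ 1/K², so P_cr,new = P_cr,old × (K_old/K_new)² = 15.6 × (0.5/1)²
= 15.6 × 0.2500 = 3.90 kN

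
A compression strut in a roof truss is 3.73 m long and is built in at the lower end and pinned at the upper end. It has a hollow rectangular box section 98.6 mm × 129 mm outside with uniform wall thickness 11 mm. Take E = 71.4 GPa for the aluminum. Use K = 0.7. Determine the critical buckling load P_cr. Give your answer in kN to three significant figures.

P_cr ≈ 651 kN

Inner dimensions: h_i = 129 − 2×11 = 107.0 mm, b_i = 98.6 − 2×11 = 76.60 mm
Weak-axis I_min = (h_o·b_o³ − h_i·b_i³)/12 with b_o = 98.6, b_i = 76.60 mm (shorter outer/inner sides).
I_min = (129×98.6³ − 107.0×76.60³)/12 = 6.297×10^6 mm⁴
I = 6.297×10^6 mm⁴ = 6.297×10^-6 m⁴
Effective length L_e = K·L = 0.7 × 3.73 = 2.611 m
P_cr = π²EI / L_e² = π² × 71.4×10⁹ × 6.297×10^-6 / 2.611² = 6.509×10^5 N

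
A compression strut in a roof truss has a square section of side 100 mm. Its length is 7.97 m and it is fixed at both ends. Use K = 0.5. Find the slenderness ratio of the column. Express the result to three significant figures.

λ ≈ 138

I = a⁴/12 = 100⁴/12 = 8.333×10^6 mm⁴
A = 1.000×10^4 mm²;  r_min = √(I/A) = √(8.333×10^6/1.000×10^4) = 28.87 mm
L_e = K·L = 0.5 × 7.97 m = 3.985 m = 3985.0 mm
λ = L_e / r_min = 3985.0 / 28.87 = 138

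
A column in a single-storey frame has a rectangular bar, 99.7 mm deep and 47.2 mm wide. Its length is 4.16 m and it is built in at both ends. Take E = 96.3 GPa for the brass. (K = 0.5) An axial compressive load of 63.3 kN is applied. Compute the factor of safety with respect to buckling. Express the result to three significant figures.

Buckling occurs about the weak axis: I_min = h·b³/12 with b = 47.2 mm (the shorter side).
I_min = 99.7×47.2³/12 = 8.737×10^5 mm⁴
I = 8.737×10^5 mm⁴ = 8.737×10^-7 m⁴
Effective length L_e = K·L = 0.5 × 4.16 = 2.080 m
P_cr = π²EI / L_e² = π² × 96.3×10⁹ × 8.737×10^-7 / 2.080² = 1.919×10^5 N
Factor of safety n = P_cr / P = 191.93 / 63.3 = 3.03

n ≈ 3.03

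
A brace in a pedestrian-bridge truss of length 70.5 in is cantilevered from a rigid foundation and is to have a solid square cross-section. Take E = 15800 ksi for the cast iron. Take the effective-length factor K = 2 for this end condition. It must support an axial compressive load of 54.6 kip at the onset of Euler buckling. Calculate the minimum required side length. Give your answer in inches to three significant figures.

L_e = K·L = 2 × 70.5 = 141.0 in
Required I = P_cr·L_e²/(π²E) = 5.460×10^4 × 141.0² / (π² × 1.58×10^7) = 6.961 in⁴
Solid square: I = a⁴/12  ⇒  a = (12I)^(1/4) = (12×6.961)^(1/4) = 3.02 in

a ≈ 3.02 in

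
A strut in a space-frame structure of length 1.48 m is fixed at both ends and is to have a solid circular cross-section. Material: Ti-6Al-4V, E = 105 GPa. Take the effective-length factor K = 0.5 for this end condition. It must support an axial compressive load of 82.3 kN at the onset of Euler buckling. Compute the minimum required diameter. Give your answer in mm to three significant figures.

d ≈ 30.7 mm

L_e = K·L = 0.5 × 1.48 = 0.7400 m
Required I = P_cr·L_e²/(π²E) = 8.230×10^4 × 0.7400² / (π² × 1.05×10^11) = 4.349×10^-8 m⁴
I_req = 4.349×10^4 mm⁴
Solid circle: I = πd⁴/64  ⇒  d = (64I/π)^(1/4) = (64×4.349×10^4/π)^(1/4) = 30.7 mm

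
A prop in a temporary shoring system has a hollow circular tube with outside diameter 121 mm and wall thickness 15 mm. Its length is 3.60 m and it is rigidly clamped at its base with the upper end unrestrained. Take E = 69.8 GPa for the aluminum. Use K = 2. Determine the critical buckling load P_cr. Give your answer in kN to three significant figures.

Inner diameter d_i = 121 − 2×15 = 91.00 mm
I = π(d_o⁴ − d_i⁴)/64 = π(121⁴ − 91.00⁴)/64 = 7.156×10^6 mm⁴
I = 7.156×10^6 mm⁴ = 7.156×10^-6 m⁴
Effective length L_e = K·L = 2 × 3.60 = 7.200 m
P_cr = π²EI / L_e² = π² × 69.8×10⁹ × 7.156×10^-6 / 7.200² = 9.510×10^4 N

P_cr ≈ 95.1 kN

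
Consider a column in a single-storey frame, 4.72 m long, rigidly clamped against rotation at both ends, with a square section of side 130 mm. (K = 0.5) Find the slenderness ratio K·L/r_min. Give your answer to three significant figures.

λ ≈ 62.9

For a square r = a/√12 = 130/√12 = 37.53 mm
L_e = K·L = 0.5 × 4.72 m = 2.360 m = 2360.0 mm
λ = L_e / r_min = 2360.0 / 37.53 = 62.9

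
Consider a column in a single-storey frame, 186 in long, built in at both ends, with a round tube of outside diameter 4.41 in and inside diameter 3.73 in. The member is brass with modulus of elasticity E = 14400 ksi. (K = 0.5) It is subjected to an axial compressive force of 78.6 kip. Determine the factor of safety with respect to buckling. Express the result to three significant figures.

d_o = 4.41 in, d_i = 3.73 in
I = π(d_o⁴ − d_i⁴)/64 = π(4.41⁴ − 3.730⁴)/64 = 9.064 in⁴
Effective length L_e = K·L = 0.5 × 186 = 93.00 in
P_cr = π²EI / L_e² = π² × 14400×10³ × 9.064 / 93.00² = 1.489×10^5 lb
Factor of safety n = P_cr / P = 148.95 / 78.6 = 1.90

n ≈ 1.90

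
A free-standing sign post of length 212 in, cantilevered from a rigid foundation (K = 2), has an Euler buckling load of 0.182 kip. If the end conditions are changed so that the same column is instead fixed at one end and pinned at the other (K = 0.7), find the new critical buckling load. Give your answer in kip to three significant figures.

P_cr ∝ 1/K², so P_cr,new = P_cr,old × (K_old/K_new)² = 0.182 × (2/0.7)²
= 0.182 × 8.163 = 1.49 kip

P_cr ≈ 1.49 kip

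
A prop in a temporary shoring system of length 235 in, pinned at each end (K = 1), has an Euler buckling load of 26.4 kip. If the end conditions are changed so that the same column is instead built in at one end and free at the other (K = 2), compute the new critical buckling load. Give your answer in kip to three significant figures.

P_cr ∝ 1/K², so P_cr,new = P_cr,old × (K_old/K_new)² = 26.4 × (1/2)²
= 26.4 × 0.2500 = 6.60 kip

P_cr ≈ 6.60 kip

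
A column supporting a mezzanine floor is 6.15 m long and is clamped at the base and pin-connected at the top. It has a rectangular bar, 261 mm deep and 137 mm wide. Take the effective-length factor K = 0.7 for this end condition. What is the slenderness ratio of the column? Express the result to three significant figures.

λ ≈ 109

For a rectangle r_min = b/√12 = 137/√12 = 39.55 mm
L_e = K·L = 0.7 × 6.15 m = 4.305 m = 4305.0 mm
λ = L_e / r_min = 4305.0 / 39.55 = 109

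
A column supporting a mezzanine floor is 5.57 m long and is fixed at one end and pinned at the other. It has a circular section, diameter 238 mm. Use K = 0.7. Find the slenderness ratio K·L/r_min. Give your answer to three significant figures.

For a solid circle r = d/4 = 238/4 = 59.50 mm
L_e = K·L = 0.7 × 5.57 m = 3.899 m = 3899.0 mm
λ = L_e / r_min = 3899.0 / 59.50 = 65.5

λ ≈ 65.5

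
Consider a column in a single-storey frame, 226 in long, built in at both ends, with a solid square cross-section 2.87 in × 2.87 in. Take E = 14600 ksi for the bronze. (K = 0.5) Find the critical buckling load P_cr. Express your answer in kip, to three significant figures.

I = a⁴/12 = 2.87⁴/12 = 5.654 in⁴
Effective length L_e = K·L = 0.5 × 226 = 113.0 in
P_cr = π²EI / L_e² = π² × 14600×10³ × 5.654 / 113.0² = 6.380×10^4 lb

P_cr ≈ 63.8 kip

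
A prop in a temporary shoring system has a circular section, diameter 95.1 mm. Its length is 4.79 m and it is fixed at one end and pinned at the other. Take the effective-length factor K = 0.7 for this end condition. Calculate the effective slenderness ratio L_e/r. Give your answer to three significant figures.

λ ≈ 141

For a solid circle r = d/4 = 95.1/4 = 23.78 mm
L_e = K·L = 0.7 × 4.79 m = 3.353 m = 3353.0 mm
λ = L_e / r_min = 3353.0 / 23.78 = 141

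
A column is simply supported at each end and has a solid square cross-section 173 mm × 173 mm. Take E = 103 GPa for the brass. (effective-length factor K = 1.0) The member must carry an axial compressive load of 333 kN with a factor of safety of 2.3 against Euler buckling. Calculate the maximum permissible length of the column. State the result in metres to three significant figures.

L_max ≈ 9.95 m

I = a⁴/12 = 173⁴/12 = 7.465×10^7 mm⁴
I = 7.465×10^-5 m⁴
Required critical load P_cr = n·P = 2.3 × 333 = 765.9 kN = 7.659×10^5 N
From P_cr = π²EI/(K·L)²:  L = (1/K)·√(π²EI/P_cr) = (1/1)·√(π²×1.03×10^11×7.465×10^-5/7.659×10^5)
L = 9.95 m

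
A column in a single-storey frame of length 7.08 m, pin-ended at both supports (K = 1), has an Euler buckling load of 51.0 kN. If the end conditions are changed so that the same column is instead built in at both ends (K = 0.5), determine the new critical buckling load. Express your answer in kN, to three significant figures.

P_cr ∝ 1/K², so P_cr,new = P_cr,old × (K_old/K_new)² = 51.0 × (1/0.5)²
= 51.0 × 4.000 = 204 kN

P_cr ≈ 204 kN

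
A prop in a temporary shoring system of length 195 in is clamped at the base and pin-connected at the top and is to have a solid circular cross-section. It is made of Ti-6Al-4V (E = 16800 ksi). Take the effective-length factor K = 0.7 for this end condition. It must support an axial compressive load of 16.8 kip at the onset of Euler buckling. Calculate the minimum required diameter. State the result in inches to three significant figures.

d ≈ 2.49 in

L_e = K·L = 0.7 × 195 = 136.5 in
Required I = P_cr·L_e²/(π²E) = 1.680×10^4 × 136.5² / (π² × 1.68×10^7) = 1.888 in⁴
Solid circle: I = πd⁴/64  ⇒  d = (64I/π)^(1/4) = (64×1.888/π)^(1/4) = 2.49 in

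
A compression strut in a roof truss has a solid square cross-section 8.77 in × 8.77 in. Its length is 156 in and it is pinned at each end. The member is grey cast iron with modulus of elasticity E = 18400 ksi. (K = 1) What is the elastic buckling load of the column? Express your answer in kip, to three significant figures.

I = a⁴/12 = 8.77⁴/12 = 493.0 in⁴
Effective length L_e = K·L = 1 × 156 = 156.0 in
P_cr = π²EI / L_e² = π² × 18400×10³ × 493.0 / 156.0² = 3.679×10^6 lb

P_cr ≈ 3680 kip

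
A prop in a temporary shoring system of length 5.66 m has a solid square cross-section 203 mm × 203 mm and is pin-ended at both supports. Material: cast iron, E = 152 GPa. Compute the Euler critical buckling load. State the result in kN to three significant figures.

P_cr ≈ 6630 kN

I = a⁴/12 = 203⁴/12 = 1.415×10^8 mm⁴
I = 1.415×10^8 mm⁴ = 1.415×10^-4 m⁴
Effective length L_e = K·L = 1 × 5.66 = 5.660 m
P_cr = π²EI / L_e² = π² × 152×10⁹ × 1.415×10^-4 / 5.660² = 6.627×10^6 N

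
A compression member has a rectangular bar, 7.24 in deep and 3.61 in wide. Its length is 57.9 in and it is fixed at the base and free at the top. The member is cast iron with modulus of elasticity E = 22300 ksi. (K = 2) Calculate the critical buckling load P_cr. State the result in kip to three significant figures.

Buckling occurs about the weak axis: I_min = h·b³/12 with b = 3.61 in (the shorter side).
I_min = 7.24×3.61³/12 = 28.38 in⁴
Effective length L_e = K·L = 2 × 57.9 = 115.8 in
P_cr = π²EI / L_e² = π² × 22300×10³ × 28.38 / 115.8² = 4.659×10^5 lb

P_cr ≈ 466 kip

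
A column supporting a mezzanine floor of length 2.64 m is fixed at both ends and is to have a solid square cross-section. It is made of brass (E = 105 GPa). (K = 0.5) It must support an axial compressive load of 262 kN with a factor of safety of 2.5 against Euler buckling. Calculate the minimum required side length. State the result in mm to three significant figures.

Required P_cr = n·P = 2.5 × 262 = 655.0 kN
L_e = K·L = 0.5 × 2.64 = 1.320 m
Required I = P_cr·L_e²/(π²E) = 6.550×10^5 × 1.320² / (π² × 1.05×10^11) = 1.101×10^-6 m⁴
I_req = 1.101×10^6 mm⁴
Solid square: I = a⁴/12  ⇒  a = (12I)^(1/4) = (12×1.101×10^6)^(1/4) = 60.3 mm

a ≈ 60.3 mm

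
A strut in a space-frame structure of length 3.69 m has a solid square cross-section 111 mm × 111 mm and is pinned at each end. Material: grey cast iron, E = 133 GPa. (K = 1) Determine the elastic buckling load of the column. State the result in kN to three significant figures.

P_cr ≈ 1220 kN

I = a⁴/12 = 111⁴/12 = 1.265×10^7 mm⁴
I = 1.265×10^7 mm⁴ = 1.265×10^-5 m⁴
Effective length L_e = K·L = 1 × 3.69 = 3.690 m
P_cr = π²EI / L_e² = π² × 133×10⁹ × 1.265×10^-5 / 3.690² = 1.220×10^6 N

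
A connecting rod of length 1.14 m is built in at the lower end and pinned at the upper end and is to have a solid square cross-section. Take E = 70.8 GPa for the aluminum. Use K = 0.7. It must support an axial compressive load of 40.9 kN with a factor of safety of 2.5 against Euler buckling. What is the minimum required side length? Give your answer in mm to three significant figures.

a ≈ 32.5 mm

Required P_cr = n·P = 2.5 × 40.9 = 102.2 kN
L_e = K·L = 0.7 × 1.14 = 0.7980 m
Required I = P_cr·L_e²/(π²E) = 1.022×10^5 × 0.7980² / (π² × 7.08×10^10) = 9.318×10^-8 m⁴
I_req = 9.318×10^4 mm⁴
Solid square: I = a⁴/12  ⇒  a = (12I)^(1/4) = (12×9.318×10^4)^(1/4) = 32.5 mm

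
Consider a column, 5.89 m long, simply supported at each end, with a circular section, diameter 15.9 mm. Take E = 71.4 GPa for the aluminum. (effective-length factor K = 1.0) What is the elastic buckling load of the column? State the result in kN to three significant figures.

I = πd⁴/64 = π×15.9⁴/64 = 3.137×10^3 mm⁴
I = 3.137×10^3 mm⁴ = 3.137×10^-9 m⁴
Effective length L_e = K·L = 1 × 5.89 = 5.890 m
P_cr = π²EI / L_e² = π² × 71.4×10⁹ × 3.137×10^-9 / 5.890² = 63.73 N

P_cr ≈ 0.0637 kN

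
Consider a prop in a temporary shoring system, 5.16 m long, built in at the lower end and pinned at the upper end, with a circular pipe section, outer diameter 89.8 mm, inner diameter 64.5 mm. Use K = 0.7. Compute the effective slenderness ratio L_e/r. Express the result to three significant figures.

d_o = 89.8 mm, d_i = 64.5 mm
I = π(d_o⁴ − d_i⁴)/64 = π(89.8⁴ − 64.50⁴)/64 = 2.343×10^6 mm⁴
A = 3.066×10^3 mm²;  r_min = √(I/A) = √(2.343×10^6/3.066×10^3) = 27.64 mm
L_e = K·L = 0.7 × 5.16 m = 3.612 m = 3612.0 mm
λ = L_e / r_min = 3612.0 / 27.64 = 131

λ ≈ 131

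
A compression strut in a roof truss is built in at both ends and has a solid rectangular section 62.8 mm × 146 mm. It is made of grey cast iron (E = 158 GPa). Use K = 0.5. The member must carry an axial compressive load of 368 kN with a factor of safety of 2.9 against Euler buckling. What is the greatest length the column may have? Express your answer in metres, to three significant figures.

Buckling occurs about the weak axis: I_min = h·b³/12 with b = 62.8 mm (the shorter side).
I_min = 146×62.8³/12 = 3.013×10^6 mm⁴
I = 3.013×10^-6 m⁴
Required critical load P_cr = n·P = 2.9 × 368 = 1067 kN = 1.067×10^6 N
From P_cr = π²EI/(K·L)²:  L = (1/K)·√(π²EI/P_cr) = (1/0.5)·√(π²×1.58×10^11×3.013×10^-6/1.067×10^6)
L = 4.20 m

L_max ≈ 4.20 m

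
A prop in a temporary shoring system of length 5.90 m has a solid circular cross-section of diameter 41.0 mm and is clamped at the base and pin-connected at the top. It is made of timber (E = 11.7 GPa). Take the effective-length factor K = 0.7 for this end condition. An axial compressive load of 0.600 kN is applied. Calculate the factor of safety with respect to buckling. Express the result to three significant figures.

I = πd⁴/64 = π×41.0⁴/64 = 1.387×10^5 mm⁴
I = 1.387×10^5 mm⁴ = 1.387×10^-7 m⁴
Effective length L_e = K·L = 0.7 × 5.90 = 4.130 m
P_cr = π²EI / L_e² = π² × 11.7×10⁹ × 1.387×10^-7 / 4.130² = 939.1 N
Factor of safety n = P_cr / P = 0.93905 / 0.600 = 1.57

n ≈ 1.57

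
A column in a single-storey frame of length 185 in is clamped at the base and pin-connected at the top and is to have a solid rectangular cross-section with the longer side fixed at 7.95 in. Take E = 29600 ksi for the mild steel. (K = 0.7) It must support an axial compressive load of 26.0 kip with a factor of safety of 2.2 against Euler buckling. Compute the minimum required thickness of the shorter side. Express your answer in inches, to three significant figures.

Required P_cr = n·P = 2.2 × 26.0 = 57.20 kip
L_e = K·L = 0.7 × 185 = 129.5 in
Required I = P_cr·L_e²/(π²E) = 5.720×10^4 × 129.5² / (π² × 2.96×10^7) = 3.284 in⁴
Rectangle, weak axis: I_min = h·b³/12 with h = 7.95 in fixed  ⇒  b = (12I/h)^(1/3) = 1.70 in

b ≈ 1.70 in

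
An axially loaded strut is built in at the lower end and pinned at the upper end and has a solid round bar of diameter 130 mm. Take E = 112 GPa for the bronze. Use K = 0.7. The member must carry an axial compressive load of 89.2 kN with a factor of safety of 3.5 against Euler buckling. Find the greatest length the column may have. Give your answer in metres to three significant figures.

L_max ≈ 10.1 m

I = πd⁴/64 = π×130⁴/64 = 1.402×10^7 mm⁴
I = 1.402×10^-5 m⁴
Required critical load P_cr = n·P = 3.5 × 89.2 = 312.2 kN = 3.122×10^5 N
From P_cr = π²EI/(K·L)²:  L = (1/K)·√(π²EI/P_cr) = (1/0.7)·√(π²×1.12×10^11×1.402×10^-5/3.122×10^5)
L = 10.1 m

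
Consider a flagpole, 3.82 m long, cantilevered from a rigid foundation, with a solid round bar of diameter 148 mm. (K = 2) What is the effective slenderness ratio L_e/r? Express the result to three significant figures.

λ ≈ 206

For a solid circle r = d/4 = 148/4 = 37.00 mm
L_e = K·L = 2 × 3.82 m = 7.640 m = 7640.0 mm
λ = L_e / r_min = 7640.0 / 37.00 = 206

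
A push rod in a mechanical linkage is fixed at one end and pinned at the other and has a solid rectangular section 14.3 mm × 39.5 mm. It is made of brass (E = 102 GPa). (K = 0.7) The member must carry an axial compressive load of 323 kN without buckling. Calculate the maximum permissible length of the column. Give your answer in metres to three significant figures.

Buckling occurs about the weak axis: I_min = h·b³/12 with b = 14.3 mm (the shorter side).
I_min = 39.5×14.3³/12 = 9.626×10^3 mm⁴
I = 9.626×10^-9 m⁴
At the buckling limit P_cr = P = 3.230×10^5 N
From P_cr = π²EI/(K·L)²:  L = (1/K)·√(π²EI/P_cr) = (1/0.7)·√(π²×1.02×10^11×9.626×10^-9/3.230×10^5)
L = 0.247 m

L_max ≈ 0.247 m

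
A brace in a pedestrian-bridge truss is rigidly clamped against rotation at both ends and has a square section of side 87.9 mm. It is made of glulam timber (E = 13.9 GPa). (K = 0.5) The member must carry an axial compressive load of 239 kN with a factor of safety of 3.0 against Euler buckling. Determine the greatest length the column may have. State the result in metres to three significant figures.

I = a⁴/12 = 87.9⁴/12 = 4.975×10^6 mm⁴
I = 4.975×10^-6 m⁴
Required critical load P_cr = n·P = 3.0 × 239 = 717.0 kN = 7.170×10^5 N
From P_cr = π²EI/(K·L)²:  L = (1/K)·√(π²EI/P_cr) = (1/0.5)·√(π²×1.39×10^10×4.975×10^-6/7.170×10^5)
L = 1.95 m

L_max ≈ 1.95 m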